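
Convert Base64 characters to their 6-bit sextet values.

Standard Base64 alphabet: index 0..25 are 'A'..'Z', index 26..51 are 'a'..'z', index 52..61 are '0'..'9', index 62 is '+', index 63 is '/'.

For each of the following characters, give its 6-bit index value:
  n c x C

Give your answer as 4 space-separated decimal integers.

'n': a..z range, 26 + ord('n') − ord('a') = 39
'c': a..z range, 26 + ord('c') − ord('a') = 28
'x': a..z range, 26 + ord('x') − ord('a') = 49
'C': A..Z range, ord('C') − ord('A') = 2

Answer: 39 28 49 2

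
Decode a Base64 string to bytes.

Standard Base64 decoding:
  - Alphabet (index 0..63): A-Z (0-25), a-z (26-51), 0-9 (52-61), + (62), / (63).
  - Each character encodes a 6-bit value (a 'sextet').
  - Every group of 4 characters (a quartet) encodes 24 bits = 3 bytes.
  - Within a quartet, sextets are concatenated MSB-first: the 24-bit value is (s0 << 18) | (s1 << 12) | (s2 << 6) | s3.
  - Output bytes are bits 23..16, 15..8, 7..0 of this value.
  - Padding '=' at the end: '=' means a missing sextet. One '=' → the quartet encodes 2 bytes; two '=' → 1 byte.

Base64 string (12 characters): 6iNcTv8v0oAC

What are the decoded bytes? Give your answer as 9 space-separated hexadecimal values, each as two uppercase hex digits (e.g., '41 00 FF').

Answer: EA 23 5C 4E FF 2F D2 80 02

Derivation:
After char 0 ('6'=58): chars_in_quartet=1 acc=0x3A bytes_emitted=0
After char 1 ('i'=34): chars_in_quartet=2 acc=0xEA2 bytes_emitted=0
After char 2 ('N'=13): chars_in_quartet=3 acc=0x3A88D bytes_emitted=0
After char 3 ('c'=28): chars_in_quartet=4 acc=0xEA235C -> emit EA 23 5C, reset; bytes_emitted=3
After char 4 ('T'=19): chars_in_quartet=1 acc=0x13 bytes_emitted=3
After char 5 ('v'=47): chars_in_quartet=2 acc=0x4EF bytes_emitted=3
After char 6 ('8'=60): chars_in_quartet=3 acc=0x13BFC bytes_emitted=3
After char 7 ('v'=47): chars_in_quartet=4 acc=0x4EFF2F -> emit 4E FF 2F, reset; bytes_emitted=6
After char 8 ('0'=52): chars_in_quartet=1 acc=0x34 bytes_emitted=6
After char 9 ('o'=40): chars_in_quartet=2 acc=0xD28 bytes_emitted=6
After char 10 ('A'=0): chars_in_quartet=3 acc=0x34A00 bytes_emitted=6
After char 11 ('C'=2): chars_in_quartet=4 acc=0xD28002 -> emit D2 80 02, reset; bytes_emitted=9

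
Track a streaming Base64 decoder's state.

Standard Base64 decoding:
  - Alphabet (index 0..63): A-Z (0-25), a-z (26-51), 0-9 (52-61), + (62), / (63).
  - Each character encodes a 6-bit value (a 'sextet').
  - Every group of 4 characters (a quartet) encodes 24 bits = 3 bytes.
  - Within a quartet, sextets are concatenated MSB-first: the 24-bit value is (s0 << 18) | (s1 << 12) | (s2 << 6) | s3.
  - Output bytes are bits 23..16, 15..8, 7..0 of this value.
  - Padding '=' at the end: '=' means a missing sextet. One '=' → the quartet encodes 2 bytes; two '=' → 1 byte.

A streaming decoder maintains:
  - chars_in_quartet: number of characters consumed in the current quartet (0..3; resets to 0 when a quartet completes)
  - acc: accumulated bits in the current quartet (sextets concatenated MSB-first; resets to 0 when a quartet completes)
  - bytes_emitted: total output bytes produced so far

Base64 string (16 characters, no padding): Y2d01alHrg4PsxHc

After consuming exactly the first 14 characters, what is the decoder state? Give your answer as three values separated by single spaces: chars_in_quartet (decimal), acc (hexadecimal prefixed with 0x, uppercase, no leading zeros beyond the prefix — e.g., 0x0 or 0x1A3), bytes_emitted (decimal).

After char 0 ('Y'=24): chars_in_quartet=1 acc=0x18 bytes_emitted=0
After char 1 ('2'=54): chars_in_quartet=2 acc=0x636 bytes_emitted=0
After char 2 ('d'=29): chars_in_quartet=3 acc=0x18D9D bytes_emitted=0
After char 3 ('0'=52): chars_in_quartet=4 acc=0x636774 -> emit 63 67 74, reset; bytes_emitted=3
After char 4 ('1'=53): chars_in_quartet=1 acc=0x35 bytes_emitted=3
After char 5 ('a'=26): chars_in_quartet=2 acc=0xD5A bytes_emitted=3
After char 6 ('l'=37): chars_in_quartet=3 acc=0x356A5 bytes_emitted=3
After char 7 ('H'=7): chars_in_quartet=4 acc=0xD5A947 -> emit D5 A9 47, reset; bytes_emitted=6
After char 8 ('r'=43): chars_in_quartet=1 acc=0x2B bytes_emitted=6
After char 9 ('g'=32): chars_in_quartet=2 acc=0xAE0 bytes_emitted=6
After char 10 ('4'=56): chars_in_quartet=3 acc=0x2B838 bytes_emitted=6
After char 11 ('P'=15): chars_in_quartet=4 acc=0xAE0E0F -> emit AE 0E 0F, reset; bytes_emitted=9
After char 12 ('s'=44): chars_in_quartet=1 acc=0x2C bytes_emitted=9
After char 13 ('x'=49): chars_in_quartet=2 acc=0xB31 bytes_emitted=9

Answer: 2 0xB31 9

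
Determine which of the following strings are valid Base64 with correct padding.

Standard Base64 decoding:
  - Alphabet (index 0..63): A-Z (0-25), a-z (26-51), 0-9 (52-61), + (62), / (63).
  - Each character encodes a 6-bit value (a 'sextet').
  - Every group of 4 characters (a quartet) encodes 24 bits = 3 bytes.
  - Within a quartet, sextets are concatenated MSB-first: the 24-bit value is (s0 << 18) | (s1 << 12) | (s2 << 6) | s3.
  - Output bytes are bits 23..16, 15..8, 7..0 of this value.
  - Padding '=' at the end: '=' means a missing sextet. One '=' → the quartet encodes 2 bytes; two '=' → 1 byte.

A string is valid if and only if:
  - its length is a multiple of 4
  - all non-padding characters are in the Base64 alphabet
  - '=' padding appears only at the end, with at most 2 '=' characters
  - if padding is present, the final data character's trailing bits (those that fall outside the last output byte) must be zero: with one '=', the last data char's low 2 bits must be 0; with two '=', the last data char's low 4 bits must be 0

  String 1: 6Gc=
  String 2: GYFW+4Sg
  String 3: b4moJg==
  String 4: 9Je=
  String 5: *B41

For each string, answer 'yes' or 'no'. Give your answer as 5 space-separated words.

Answer: yes yes yes no no

Derivation:
String 1: '6Gc=' → valid
String 2: 'GYFW+4Sg' → valid
String 3: 'b4moJg==' → valid
String 4: '9Je=' → invalid (bad trailing bits)
String 5: '*B41' → invalid (bad char(s): ['*'])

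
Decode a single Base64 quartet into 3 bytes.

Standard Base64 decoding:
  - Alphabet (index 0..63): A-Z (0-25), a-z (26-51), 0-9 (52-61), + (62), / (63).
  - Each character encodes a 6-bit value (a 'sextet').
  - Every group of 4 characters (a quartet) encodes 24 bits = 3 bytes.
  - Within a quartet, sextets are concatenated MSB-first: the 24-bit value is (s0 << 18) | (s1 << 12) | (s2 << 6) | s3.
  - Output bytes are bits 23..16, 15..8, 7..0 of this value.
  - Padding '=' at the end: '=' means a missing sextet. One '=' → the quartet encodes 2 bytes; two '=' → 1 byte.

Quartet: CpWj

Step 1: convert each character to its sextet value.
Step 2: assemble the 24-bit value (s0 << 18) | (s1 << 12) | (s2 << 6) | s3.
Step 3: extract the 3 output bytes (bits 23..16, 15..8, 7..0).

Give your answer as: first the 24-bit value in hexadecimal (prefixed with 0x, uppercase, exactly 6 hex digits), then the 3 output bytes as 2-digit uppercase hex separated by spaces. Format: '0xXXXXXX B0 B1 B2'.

Sextets: C=2, p=41, W=22, j=35
24-bit: (2<<18) | (41<<12) | (22<<6) | 35
      = 0x080000 | 0x029000 | 0x000580 | 0x000023
      = 0x0A95A3
Bytes: (v>>16)&0xFF=0A, (v>>8)&0xFF=95, v&0xFF=A3

Answer: 0x0A95A3 0A 95 A3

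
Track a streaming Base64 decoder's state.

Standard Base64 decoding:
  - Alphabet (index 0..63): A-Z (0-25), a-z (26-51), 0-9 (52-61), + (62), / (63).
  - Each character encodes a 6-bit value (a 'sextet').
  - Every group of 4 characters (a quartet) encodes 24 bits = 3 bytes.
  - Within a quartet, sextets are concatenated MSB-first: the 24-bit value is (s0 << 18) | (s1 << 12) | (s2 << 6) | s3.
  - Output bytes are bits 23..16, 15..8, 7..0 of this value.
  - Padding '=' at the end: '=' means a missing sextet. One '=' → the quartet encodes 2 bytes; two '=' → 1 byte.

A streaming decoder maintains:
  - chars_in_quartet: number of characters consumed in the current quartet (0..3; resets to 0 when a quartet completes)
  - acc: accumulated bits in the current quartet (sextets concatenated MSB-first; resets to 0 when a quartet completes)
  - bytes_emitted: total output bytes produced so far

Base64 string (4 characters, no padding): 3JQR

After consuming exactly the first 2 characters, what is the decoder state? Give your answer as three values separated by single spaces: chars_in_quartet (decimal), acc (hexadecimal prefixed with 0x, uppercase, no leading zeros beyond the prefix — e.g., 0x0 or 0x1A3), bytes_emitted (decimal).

After char 0 ('3'=55): chars_in_quartet=1 acc=0x37 bytes_emitted=0
After char 1 ('J'=9): chars_in_quartet=2 acc=0xDC9 bytes_emitted=0

Answer: 2 0xDC9 0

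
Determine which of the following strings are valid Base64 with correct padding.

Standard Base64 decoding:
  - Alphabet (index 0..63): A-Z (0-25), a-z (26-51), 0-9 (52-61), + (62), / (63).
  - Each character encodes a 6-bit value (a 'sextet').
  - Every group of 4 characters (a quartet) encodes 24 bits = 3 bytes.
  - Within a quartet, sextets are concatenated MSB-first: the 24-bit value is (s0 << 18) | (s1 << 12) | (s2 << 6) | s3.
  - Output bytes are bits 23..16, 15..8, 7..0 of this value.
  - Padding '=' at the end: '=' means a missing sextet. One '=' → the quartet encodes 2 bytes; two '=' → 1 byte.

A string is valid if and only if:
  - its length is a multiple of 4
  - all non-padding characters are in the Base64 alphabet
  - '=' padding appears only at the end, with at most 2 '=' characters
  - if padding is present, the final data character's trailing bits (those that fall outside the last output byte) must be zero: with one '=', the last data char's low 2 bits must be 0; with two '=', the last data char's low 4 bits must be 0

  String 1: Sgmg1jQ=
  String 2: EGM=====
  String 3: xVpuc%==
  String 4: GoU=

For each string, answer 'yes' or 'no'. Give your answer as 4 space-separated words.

String 1: 'Sgmg1jQ=' → valid
String 2: 'EGM=====' → invalid (5 pad chars (max 2))
String 3: 'xVpuc%==' → invalid (bad char(s): ['%'])
String 4: 'GoU=' → valid

Answer: yes no no yes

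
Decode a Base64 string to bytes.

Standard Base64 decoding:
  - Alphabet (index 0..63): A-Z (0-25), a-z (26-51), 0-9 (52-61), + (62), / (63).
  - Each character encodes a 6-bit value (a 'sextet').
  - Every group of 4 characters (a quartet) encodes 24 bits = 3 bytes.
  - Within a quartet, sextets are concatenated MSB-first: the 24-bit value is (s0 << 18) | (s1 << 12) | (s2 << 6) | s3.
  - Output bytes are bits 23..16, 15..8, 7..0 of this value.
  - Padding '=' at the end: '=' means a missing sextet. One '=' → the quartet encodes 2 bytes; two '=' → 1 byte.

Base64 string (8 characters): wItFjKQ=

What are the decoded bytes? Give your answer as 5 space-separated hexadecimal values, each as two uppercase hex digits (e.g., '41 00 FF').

After char 0 ('w'=48): chars_in_quartet=1 acc=0x30 bytes_emitted=0
After char 1 ('I'=8): chars_in_quartet=2 acc=0xC08 bytes_emitted=0
After char 2 ('t'=45): chars_in_quartet=3 acc=0x3022D bytes_emitted=0
After char 3 ('F'=5): chars_in_quartet=4 acc=0xC08B45 -> emit C0 8B 45, reset; bytes_emitted=3
After char 4 ('j'=35): chars_in_quartet=1 acc=0x23 bytes_emitted=3
After char 5 ('K'=10): chars_in_quartet=2 acc=0x8CA bytes_emitted=3
After char 6 ('Q'=16): chars_in_quartet=3 acc=0x23290 bytes_emitted=3
Padding '=': partial quartet acc=0x23290 -> emit 8C A4; bytes_emitted=5

Answer: C0 8B 45 8C A4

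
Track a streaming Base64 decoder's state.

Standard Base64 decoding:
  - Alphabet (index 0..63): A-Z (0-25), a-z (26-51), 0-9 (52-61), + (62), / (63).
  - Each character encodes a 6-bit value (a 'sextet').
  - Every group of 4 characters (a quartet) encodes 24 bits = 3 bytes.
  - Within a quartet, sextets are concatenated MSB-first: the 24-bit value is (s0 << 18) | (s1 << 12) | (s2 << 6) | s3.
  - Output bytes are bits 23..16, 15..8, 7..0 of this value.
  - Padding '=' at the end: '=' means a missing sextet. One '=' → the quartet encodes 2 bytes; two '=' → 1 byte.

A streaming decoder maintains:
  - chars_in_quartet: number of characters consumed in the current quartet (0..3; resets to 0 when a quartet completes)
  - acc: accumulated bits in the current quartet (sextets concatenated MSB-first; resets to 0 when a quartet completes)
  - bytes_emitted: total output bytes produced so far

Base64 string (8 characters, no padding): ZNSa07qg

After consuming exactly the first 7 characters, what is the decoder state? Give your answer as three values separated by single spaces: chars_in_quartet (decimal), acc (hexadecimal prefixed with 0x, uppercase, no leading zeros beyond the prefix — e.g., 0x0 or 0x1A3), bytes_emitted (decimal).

After char 0 ('Z'=25): chars_in_quartet=1 acc=0x19 bytes_emitted=0
After char 1 ('N'=13): chars_in_quartet=2 acc=0x64D bytes_emitted=0
After char 2 ('S'=18): chars_in_quartet=3 acc=0x19352 bytes_emitted=0
After char 3 ('a'=26): chars_in_quartet=4 acc=0x64D49A -> emit 64 D4 9A, reset; bytes_emitted=3
After char 4 ('0'=52): chars_in_quartet=1 acc=0x34 bytes_emitted=3
After char 5 ('7'=59): chars_in_quartet=2 acc=0xD3B bytes_emitted=3
After char 6 ('q'=42): chars_in_quartet=3 acc=0x34EEA bytes_emitted=3

Answer: 3 0x34EEA 3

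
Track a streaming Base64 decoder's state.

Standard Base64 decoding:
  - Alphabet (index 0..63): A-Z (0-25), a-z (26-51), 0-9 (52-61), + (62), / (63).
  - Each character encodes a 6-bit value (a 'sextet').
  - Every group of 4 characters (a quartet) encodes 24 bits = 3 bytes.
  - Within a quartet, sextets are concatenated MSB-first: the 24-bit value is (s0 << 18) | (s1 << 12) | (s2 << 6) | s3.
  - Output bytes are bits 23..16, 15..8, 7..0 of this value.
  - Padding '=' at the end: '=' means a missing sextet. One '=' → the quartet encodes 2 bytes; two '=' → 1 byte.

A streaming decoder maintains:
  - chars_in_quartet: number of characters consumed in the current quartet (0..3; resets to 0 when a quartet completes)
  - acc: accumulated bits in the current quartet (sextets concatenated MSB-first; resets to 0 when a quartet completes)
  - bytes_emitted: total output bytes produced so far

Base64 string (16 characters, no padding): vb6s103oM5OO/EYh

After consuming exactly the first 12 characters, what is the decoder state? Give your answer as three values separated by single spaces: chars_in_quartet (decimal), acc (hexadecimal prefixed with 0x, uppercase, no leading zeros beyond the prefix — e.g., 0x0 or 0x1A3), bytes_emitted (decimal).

Answer: 0 0x0 9

Derivation:
After char 0 ('v'=47): chars_in_quartet=1 acc=0x2F bytes_emitted=0
After char 1 ('b'=27): chars_in_quartet=2 acc=0xBDB bytes_emitted=0
After char 2 ('6'=58): chars_in_quartet=3 acc=0x2F6FA bytes_emitted=0
After char 3 ('s'=44): chars_in_quartet=4 acc=0xBDBEAC -> emit BD BE AC, reset; bytes_emitted=3
After char 4 ('1'=53): chars_in_quartet=1 acc=0x35 bytes_emitted=3
After char 5 ('0'=52): chars_in_quartet=2 acc=0xD74 bytes_emitted=3
After char 6 ('3'=55): chars_in_quartet=3 acc=0x35D37 bytes_emitted=3
After char 7 ('o'=40): chars_in_quartet=4 acc=0xD74DE8 -> emit D7 4D E8, reset; bytes_emitted=6
After char 8 ('M'=12): chars_in_quartet=1 acc=0xC bytes_emitted=6
After char 9 ('5'=57): chars_in_quartet=2 acc=0x339 bytes_emitted=6
After char 10 ('O'=14): chars_in_quartet=3 acc=0xCE4E bytes_emitted=6
After char 11 ('O'=14): chars_in_quartet=4 acc=0x33938E -> emit 33 93 8E, reset; bytes_emitted=9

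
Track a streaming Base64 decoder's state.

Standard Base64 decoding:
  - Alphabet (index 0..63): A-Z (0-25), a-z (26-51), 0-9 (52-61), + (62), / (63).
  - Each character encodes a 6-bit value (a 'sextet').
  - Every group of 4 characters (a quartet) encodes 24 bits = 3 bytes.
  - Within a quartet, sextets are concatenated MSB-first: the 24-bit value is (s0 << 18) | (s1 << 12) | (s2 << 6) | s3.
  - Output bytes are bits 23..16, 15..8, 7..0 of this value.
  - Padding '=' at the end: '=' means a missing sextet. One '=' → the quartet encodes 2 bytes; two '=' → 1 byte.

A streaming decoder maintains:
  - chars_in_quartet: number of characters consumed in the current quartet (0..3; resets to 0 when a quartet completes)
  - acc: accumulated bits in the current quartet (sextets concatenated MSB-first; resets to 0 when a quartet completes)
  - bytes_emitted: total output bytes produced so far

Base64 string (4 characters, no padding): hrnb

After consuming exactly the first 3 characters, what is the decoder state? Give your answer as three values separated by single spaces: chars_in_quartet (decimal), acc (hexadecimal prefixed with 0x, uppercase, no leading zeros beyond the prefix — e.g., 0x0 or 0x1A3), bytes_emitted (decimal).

Answer: 3 0x21AE7 0

Derivation:
After char 0 ('h'=33): chars_in_quartet=1 acc=0x21 bytes_emitted=0
After char 1 ('r'=43): chars_in_quartet=2 acc=0x86B bytes_emitted=0
After char 2 ('n'=39): chars_in_quartet=3 acc=0x21AE7 bytes_emitted=0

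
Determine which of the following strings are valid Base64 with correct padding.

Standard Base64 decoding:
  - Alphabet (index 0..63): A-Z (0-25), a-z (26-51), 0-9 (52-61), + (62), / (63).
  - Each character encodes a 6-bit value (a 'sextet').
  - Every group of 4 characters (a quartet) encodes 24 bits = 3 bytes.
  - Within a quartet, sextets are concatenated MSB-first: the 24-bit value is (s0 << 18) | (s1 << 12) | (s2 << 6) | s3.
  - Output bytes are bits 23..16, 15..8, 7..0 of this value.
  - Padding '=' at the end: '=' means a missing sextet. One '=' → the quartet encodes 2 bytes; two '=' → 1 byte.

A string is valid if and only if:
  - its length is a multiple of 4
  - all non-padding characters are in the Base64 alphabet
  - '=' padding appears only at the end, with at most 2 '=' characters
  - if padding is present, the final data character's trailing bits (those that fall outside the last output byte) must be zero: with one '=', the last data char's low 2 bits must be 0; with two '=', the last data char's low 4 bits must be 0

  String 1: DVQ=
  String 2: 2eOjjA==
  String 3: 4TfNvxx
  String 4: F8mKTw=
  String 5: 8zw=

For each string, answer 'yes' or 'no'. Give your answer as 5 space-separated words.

Answer: yes yes no no yes

Derivation:
String 1: 'DVQ=' → valid
String 2: '2eOjjA==' → valid
String 3: '4TfNvxx' → invalid (len=7 not mult of 4)
String 4: 'F8mKTw=' → invalid (len=7 not mult of 4)
String 5: '8zw=' → valid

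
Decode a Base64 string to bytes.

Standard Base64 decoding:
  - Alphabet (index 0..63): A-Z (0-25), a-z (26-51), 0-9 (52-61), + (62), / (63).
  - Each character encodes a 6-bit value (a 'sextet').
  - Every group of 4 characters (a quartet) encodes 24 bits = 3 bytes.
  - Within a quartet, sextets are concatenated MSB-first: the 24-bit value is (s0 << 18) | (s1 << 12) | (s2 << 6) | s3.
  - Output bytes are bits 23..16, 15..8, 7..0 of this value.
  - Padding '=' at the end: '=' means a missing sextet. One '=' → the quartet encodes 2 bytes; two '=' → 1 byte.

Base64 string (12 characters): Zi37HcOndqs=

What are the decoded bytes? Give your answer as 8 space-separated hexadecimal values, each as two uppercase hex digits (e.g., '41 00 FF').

After char 0 ('Z'=25): chars_in_quartet=1 acc=0x19 bytes_emitted=0
After char 1 ('i'=34): chars_in_quartet=2 acc=0x662 bytes_emitted=0
After char 2 ('3'=55): chars_in_quartet=3 acc=0x198B7 bytes_emitted=0
After char 3 ('7'=59): chars_in_quartet=4 acc=0x662DFB -> emit 66 2D FB, reset; bytes_emitted=3
After char 4 ('H'=7): chars_in_quartet=1 acc=0x7 bytes_emitted=3
After char 5 ('c'=28): chars_in_quartet=2 acc=0x1DC bytes_emitted=3
After char 6 ('O'=14): chars_in_quartet=3 acc=0x770E bytes_emitted=3
After char 7 ('n'=39): chars_in_quartet=4 acc=0x1DC3A7 -> emit 1D C3 A7, reset; bytes_emitted=6
After char 8 ('d'=29): chars_in_quartet=1 acc=0x1D bytes_emitted=6
After char 9 ('q'=42): chars_in_quartet=2 acc=0x76A bytes_emitted=6
After char 10 ('s'=44): chars_in_quartet=3 acc=0x1DAAC bytes_emitted=6
Padding '=': partial quartet acc=0x1DAAC -> emit 76 AB; bytes_emitted=8

Answer: 66 2D FB 1D C3 A7 76 AB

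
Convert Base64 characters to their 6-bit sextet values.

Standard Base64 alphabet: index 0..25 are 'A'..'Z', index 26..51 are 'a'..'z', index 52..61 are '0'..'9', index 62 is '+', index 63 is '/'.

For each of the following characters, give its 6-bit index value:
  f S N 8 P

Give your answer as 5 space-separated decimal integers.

'f': a..z range, 26 + ord('f') − ord('a') = 31
'S': A..Z range, ord('S') − ord('A') = 18
'N': A..Z range, ord('N') − ord('A') = 13
'8': 0..9 range, 52 + ord('8') − ord('0') = 60
'P': A..Z range, ord('P') − ord('A') = 15

Answer: 31 18 13 60 15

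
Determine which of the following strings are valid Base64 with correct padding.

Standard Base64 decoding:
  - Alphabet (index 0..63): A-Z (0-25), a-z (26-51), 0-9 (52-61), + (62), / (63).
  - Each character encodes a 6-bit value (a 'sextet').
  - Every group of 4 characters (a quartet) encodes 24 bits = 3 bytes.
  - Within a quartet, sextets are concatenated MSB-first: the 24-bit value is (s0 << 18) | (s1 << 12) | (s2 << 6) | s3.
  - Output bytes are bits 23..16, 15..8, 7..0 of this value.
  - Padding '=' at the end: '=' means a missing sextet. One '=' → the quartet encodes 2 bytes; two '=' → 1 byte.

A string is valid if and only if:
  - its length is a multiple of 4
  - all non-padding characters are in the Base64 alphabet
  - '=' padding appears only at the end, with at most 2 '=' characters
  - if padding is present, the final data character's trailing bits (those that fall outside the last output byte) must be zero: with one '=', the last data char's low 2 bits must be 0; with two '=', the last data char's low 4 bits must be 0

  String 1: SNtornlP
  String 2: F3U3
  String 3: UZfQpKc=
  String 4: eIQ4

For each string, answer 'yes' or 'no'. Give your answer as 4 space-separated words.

Answer: yes yes yes yes

Derivation:
String 1: 'SNtornlP' → valid
String 2: 'F3U3' → valid
String 3: 'UZfQpKc=' → valid
String 4: 'eIQ4' → valid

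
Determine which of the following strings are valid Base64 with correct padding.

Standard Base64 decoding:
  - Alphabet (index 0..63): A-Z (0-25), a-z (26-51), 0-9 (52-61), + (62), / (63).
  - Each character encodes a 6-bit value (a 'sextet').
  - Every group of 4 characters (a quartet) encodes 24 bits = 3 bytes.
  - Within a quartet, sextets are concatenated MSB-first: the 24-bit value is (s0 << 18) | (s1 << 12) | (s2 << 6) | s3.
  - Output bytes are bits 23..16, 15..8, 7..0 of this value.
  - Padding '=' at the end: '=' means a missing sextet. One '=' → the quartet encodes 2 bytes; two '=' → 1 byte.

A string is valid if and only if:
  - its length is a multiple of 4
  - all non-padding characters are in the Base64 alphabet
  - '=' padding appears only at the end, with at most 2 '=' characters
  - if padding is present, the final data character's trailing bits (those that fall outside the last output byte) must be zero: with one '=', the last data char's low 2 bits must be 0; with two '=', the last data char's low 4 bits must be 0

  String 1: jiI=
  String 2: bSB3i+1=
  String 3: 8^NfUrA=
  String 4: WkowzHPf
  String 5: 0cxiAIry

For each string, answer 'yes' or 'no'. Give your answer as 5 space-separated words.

String 1: 'jiI=' → valid
String 2: 'bSB3i+1=' → invalid (bad trailing bits)
String 3: '8^NfUrA=' → invalid (bad char(s): ['^'])
String 4: 'WkowzHPf' → valid
String 5: '0cxiAIry' → valid

Answer: yes no no yes yes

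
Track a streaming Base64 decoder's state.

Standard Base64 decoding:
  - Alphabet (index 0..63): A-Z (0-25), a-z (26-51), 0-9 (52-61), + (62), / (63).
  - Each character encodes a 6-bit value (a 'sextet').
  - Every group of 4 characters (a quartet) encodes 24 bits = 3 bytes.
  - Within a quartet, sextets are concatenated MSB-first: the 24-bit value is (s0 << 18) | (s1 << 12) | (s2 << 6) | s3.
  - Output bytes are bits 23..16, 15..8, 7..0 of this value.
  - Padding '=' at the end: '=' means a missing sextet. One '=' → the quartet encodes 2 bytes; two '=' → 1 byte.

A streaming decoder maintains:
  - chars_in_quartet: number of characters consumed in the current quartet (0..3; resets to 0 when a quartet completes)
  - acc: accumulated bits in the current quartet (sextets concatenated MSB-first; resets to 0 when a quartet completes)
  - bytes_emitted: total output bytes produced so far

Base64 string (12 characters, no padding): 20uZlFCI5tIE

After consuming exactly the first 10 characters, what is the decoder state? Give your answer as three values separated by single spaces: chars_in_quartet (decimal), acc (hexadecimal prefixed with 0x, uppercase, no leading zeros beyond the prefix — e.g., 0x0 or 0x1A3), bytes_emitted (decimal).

After char 0 ('2'=54): chars_in_quartet=1 acc=0x36 bytes_emitted=0
After char 1 ('0'=52): chars_in_quartet=2 acc=0xDB4 bytes_emitted=0
After char 2 ('u'=46): chars_in_quartet=3 acc=0x36D2E bytes_emitted=0
After char 3 ('Z'=25): chars_in_quartet=4 acc=0xDB4B99 -> emit DB 4B 99, reset; bytes_emitted=3
After char 4 ('l'=37): chars_in_quartet=1 acc=0x25 bytes_emitted=3
After char 5 ('F'=5): chars_in_quartet=2 acc=0x945 bytes_emitted=3
After char 6 ('C'=2): chars_in_quartet=3 acc=0x25142 bytes_emitted=3
After char 7 ('I'=8): chars_in_quartet=4 acc=0x945088 -> emit 94 50 88, reset; bytes_emitted=6
After char 8 ('5'=57): chars_in_quartet=1 acc=0x39 bytes_emitted=6
After char 9 ('t'=45): chars_in_quartet=2 acc=0xE6D bytes_emitted=6

Answer: 2 0xE6D 6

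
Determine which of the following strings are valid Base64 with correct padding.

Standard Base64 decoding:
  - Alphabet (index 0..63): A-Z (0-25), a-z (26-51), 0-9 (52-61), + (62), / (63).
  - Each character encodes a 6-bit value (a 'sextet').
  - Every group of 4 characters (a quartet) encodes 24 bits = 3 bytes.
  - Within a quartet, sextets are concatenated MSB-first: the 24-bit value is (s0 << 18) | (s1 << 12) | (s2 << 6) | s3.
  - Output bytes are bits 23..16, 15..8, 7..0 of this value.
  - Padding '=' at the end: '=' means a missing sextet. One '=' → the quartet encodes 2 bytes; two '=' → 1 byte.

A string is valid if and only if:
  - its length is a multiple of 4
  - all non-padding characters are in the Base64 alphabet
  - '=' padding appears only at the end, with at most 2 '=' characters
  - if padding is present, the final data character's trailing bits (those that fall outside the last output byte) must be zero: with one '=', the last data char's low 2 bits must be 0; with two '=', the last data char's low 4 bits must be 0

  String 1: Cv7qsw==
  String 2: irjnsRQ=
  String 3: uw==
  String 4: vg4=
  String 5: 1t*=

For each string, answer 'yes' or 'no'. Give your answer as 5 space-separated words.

Answer: yes yes yes yes no

Derivation:
String 1: 'Cv7qsw==' → valid
String 2: 'irjnsRQ=' → valid
String 3: 'uw==' → valid
String 4: 'vg4=' → valid
String 5: '1t*=' → invalid (bad char(s): ['*'])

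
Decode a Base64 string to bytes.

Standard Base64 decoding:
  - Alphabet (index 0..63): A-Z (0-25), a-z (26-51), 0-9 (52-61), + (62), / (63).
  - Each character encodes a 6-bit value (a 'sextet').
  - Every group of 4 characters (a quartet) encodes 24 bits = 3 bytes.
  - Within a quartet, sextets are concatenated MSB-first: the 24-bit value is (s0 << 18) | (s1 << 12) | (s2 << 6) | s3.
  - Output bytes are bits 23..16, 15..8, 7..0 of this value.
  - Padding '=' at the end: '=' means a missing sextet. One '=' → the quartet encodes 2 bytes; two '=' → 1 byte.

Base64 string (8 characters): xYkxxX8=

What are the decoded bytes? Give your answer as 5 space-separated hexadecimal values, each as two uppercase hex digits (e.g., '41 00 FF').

After char 0 ('x'=49): chars_in_quartet=1 acc=0x31 bytes_emitted=0
After char 1 ('Y'=24): chars_in_quartet=2 acc=0xC58 bytes_emitted=0
After char 2 ('k'=36): chars_in_quartet=3 acc=0x31624 bytes_emitted=0
After char 3 ('x'=49): chars_in_quartet=4 acc=0xC58931 -> emit C5 89 31, reset; bytes_emitted=3
After char 4 ('x'=49): chars_in_quartet=1 acc=0x31 bytes_emitted=3
After char 5 ('X'=23): chars_in_quartet=2 acc=0xC57 bytes_emitted=3
After char 6 ('8'=60): chars_in_quartet=3 acc=0x315FC bytes_emitted=3
Padding '=': partial quartet acc=0x315FC -> emit C5 7F; bytes_emitted=5

Answer: C5 89 31 C5 7F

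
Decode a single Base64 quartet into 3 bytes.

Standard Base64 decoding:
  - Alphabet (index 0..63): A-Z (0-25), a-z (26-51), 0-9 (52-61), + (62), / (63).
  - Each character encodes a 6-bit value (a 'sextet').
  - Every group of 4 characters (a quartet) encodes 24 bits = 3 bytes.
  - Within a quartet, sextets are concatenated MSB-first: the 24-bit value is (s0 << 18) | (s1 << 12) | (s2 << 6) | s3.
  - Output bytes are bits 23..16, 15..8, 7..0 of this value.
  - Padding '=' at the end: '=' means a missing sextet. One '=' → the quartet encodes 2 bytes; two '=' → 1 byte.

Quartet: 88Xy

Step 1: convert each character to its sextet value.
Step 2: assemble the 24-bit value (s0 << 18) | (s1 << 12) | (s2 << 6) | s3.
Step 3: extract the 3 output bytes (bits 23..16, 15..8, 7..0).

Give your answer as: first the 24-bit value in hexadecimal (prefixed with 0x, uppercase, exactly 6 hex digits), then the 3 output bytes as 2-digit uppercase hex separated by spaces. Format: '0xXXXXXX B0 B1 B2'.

Sextets: 8=60, 8=60, X=23, y=50
24-bit: (60<<18) | (60<<12) | (23<<6) | 50
      = 0xF00000 | 0x03C000 | 0x0005C0 | 0x000032
      = 0xF3C5F2
Bytes: (v>>16)&0xFF=F3, (v>>8)&0xFF=C5, v&0xFF=F2

Answer: 0xF3C5F2 F3 C5 F2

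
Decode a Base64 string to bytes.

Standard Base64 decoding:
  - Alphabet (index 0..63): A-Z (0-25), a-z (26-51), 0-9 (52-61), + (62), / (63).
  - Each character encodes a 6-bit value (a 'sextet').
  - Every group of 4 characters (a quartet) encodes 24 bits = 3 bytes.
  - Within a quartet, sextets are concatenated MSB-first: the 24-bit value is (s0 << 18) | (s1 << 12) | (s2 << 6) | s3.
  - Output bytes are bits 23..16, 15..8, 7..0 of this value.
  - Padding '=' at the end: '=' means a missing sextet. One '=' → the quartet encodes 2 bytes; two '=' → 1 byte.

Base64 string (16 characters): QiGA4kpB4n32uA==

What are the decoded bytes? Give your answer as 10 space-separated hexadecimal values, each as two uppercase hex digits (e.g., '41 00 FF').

After char 0 ('Q'=16): chars_in_quartet=1 acc=0x10 bytes_emitted=0
After char 1 ('i'=34): chars_in_quartet=2 acc=0x422 bytes_emitted=0
After char 2 ('G'=6): chars_in_quartet=3 acc=0x10886 bytes_emitted=0
After char 3 ('A'=0): chars_in_quartet=4 acc=0x422180 -> emit 42 21 80, reset; bytes_emitted=3
After char 4 ('4'=56): chars_in_quartet=1 acc=0x38 bytes_emitted=3
After char 5 ('k'=36): chars_in_quartet=2 acc=0xE24 bytes_emitted=3
After char 6 ('p'=41): chars_in_quartet=3 acc=0x38929 bytes_emitted=3
After char 7 ('B'=1): chars_in_quartet=4 acc=0xE24A41 -> emit E2 4A 41, reset; bytes_emitted=6
After char 8 ('4'=56): chars_in_quartet=1 acc=0x38 bytes_emitted=6
After char 9 ('n'=39): chars_in_quartet=2 acc=0xE27 bytes_emitted=6
After char 10 ('3'=55): chars_in_quartet=3 acc=0x389F7 bytes_emitted=6
After char 11 ('2'=54): chars_in_quartet=4 acc=0xE27DF6 -> emit E2 7D F6, reset; bytes_emitted=9
After char 12 ('u'=46): chars_in_quartet=1 acc=0x2E bytes_emitted=9
After char 13 ('A'=0): chars_in_quartet=2 acc=0xB80 bytes_emitted=9
Padding '==': partial quartet acc=0xB80 -> emit B8; bytes_emitted=10

Answer: 42 21 80 E2 4A 41 E2 7D F6 B8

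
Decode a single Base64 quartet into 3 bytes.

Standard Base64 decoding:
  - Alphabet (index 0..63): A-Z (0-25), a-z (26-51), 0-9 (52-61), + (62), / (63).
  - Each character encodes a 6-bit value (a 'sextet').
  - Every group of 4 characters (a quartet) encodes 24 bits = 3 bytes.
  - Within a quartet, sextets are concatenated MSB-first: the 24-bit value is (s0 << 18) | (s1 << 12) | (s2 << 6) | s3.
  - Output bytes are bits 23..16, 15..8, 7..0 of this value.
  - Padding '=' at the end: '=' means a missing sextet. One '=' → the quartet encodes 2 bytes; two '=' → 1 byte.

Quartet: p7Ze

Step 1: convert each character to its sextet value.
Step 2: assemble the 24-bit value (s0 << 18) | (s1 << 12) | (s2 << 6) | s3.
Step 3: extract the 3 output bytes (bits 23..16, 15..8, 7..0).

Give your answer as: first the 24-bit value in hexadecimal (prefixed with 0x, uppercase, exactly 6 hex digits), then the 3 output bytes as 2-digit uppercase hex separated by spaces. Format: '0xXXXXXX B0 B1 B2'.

Answer: 0xA7B65E A7 B6 5E

Derivation:
Sextets: p=41, 7=59, Z=25, e=30
24-bit: (41<<18) | (59<<12) | (25<<6) | 30
      = 0xA40000 | 0x03B000 | 0x000640 | 0x00001E
      = 0xA7B65E
Bytes: (v>>16)&0xFF=A7, (v>>8)&0xFF=B6, v&0xFF=5E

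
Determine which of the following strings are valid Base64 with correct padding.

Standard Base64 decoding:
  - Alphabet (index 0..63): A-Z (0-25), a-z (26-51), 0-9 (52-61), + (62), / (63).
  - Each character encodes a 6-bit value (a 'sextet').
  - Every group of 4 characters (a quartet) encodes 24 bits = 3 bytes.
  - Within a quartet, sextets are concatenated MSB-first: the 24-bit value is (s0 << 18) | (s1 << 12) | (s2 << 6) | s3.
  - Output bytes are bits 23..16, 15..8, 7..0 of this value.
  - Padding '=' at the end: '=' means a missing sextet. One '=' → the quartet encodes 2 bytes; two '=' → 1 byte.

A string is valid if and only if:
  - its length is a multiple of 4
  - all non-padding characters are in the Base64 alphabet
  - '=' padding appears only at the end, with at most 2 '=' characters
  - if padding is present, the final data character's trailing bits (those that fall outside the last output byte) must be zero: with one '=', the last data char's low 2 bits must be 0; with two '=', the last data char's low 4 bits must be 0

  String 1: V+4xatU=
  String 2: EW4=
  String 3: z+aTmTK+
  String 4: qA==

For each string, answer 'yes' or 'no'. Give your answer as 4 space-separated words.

Answer: yes yes yes yes

Derivation:
String 1: 'V+4xatU=' → valid
String 2: 'EW4=' → valid
String 3: 'z+aTmTK+' → valid
String 4: 'qA==' → valid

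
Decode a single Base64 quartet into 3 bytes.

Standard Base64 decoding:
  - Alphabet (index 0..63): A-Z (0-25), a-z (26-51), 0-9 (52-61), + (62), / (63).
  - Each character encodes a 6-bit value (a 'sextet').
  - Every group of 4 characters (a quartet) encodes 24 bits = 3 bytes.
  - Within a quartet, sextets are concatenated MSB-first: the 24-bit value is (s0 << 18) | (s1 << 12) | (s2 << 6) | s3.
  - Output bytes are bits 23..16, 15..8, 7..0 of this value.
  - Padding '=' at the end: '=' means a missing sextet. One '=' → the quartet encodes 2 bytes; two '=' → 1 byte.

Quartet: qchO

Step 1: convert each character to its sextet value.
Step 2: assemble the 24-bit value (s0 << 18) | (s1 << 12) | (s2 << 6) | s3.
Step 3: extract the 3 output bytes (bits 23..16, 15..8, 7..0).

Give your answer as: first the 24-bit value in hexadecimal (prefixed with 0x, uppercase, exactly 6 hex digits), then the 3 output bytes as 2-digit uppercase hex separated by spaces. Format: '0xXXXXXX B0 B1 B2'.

Sextets: q=42, c=28, h=33, O=14
24-bit: (42<<18) | (28<<12) | (33<<6) | 14
      = 0xA80000 | 0x01C000 | 0x000840 | 0x00000E
      = 0xA9C84E
Bytes: (v>>16)&0xFF=A9, (v>>8)&0xFF=C8, v&0xFF=4E

Answer: 0xA9C84E A9 C8 4E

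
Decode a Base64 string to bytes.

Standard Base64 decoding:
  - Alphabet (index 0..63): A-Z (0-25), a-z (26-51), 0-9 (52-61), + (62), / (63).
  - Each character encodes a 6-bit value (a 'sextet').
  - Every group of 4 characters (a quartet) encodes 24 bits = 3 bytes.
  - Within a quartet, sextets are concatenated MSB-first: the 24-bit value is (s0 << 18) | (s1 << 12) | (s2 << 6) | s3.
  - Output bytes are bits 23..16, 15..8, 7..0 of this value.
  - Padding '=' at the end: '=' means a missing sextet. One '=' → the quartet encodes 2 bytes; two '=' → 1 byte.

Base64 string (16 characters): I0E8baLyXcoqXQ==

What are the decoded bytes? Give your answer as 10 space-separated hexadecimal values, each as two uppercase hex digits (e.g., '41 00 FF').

After char 0 ('I'=8): chars_in_quartet=1 acc=0x8 bytes_emitted=0
After char 1 ('0'=52): chars_in_quartet=2 acc=0x234 bytes_emitted=0
After char 2 ('E'=4): chars_in_quartet=3 acc=0x8D04 bytes_emitted=0
After char 3 ('8'=60): chars_in_quartet=4 acc=0x23413C -> emit 23 41 3C, reset; bytes_emitted=3
After char 4 ('b'=27): chars_in_quartet=1 acc=0x1B bytes_emitted=3
After char 5 ('a'=26): chars_in_quartet=2 acc=0x6DA bytes_emitted=3
After char 6 ('L'=11): chars_in_quartet=3 acc=0x1B68B bytes_emitted=3
After char 7 ('y'=50): chars_in_quartet=4 acc=0x6DA2F2 -> emit 6D A2 F2, reset; bytes_emitted=6
After char 8 ('X'=23): chars_in_quartet=1 acc=0x17 bytes_emitted=6
After char 9 ('c'=28): chars_in_quartet=2 acc=0x5DC bytes_emitted=6
After char 10 ('o'=40): chars_in_quartet=3 acc=0x17728 bytes_emitted=6
After char 11 ('q'=42): chars_in_quartet=4 acc=0x5DCA2A -> emit 5D CA 2A, reset; bytes_emitted=9
After char 12 ('X'=23): chars_in_quartet=1 acc=0x17 bytes_emitted=9
After char 13 ('Q'=16): chars_in_quartet=2 acc=0x5D0 bytes_emitted=9
Padding '==': partial quartet acc=0x5D0 -> emit 5D; bytes_emitted=10

Answer: 23 41 3C 6D A2 F2 5D CA 2A 5D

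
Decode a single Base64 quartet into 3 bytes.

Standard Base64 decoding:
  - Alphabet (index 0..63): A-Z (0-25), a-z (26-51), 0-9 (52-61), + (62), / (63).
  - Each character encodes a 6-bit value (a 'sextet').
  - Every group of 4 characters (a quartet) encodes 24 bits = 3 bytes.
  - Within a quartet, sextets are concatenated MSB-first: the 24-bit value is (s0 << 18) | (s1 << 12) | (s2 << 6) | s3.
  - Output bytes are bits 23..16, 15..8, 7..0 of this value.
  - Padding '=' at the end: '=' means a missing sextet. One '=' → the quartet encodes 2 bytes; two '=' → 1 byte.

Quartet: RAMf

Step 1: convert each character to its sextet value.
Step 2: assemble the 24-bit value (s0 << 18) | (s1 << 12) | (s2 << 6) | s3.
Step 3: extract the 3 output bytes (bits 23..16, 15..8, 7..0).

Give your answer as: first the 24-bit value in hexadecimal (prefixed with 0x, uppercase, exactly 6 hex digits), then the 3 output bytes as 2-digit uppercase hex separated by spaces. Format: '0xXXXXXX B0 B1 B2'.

Sextets: R=17, A=0, M=12, f=31
24-bit: (17<<18) | (0<<12) | (12<<6) | 31
      = 0x440000 | 0x000000 | 0x000300 | 0x00001F
      = 0x44031F
Bytes: (v>>16)&0xFF=44, (v>>8)&0xFF=03, v&0xFF=1F

Answer: 0x44031F 44 03 1F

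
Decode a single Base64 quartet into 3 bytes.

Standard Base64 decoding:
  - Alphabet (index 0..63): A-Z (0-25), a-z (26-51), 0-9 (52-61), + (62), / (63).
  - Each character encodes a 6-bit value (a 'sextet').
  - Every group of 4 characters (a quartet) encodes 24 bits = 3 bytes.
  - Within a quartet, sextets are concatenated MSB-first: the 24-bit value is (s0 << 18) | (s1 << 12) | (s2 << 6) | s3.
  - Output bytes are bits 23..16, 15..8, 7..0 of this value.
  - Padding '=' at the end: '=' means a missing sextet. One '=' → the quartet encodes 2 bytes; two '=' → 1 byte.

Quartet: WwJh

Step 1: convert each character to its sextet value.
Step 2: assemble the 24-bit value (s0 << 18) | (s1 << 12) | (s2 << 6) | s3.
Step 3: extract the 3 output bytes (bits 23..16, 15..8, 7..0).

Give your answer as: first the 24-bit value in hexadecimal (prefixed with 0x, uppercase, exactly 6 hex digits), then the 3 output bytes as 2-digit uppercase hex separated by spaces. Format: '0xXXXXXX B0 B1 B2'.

Sextets: W=22, w=48, J=9, h=33
24-bit: (22<<18) | (48<<12) | (9<<6) | 33
      = 0x580000 | 0x030000 | 0x000240 | 0x000021
      = 0x5B0261
Bytes: (v>>16)&0xFF=5B, (v>>8)&0xFF=02, v&0xFF=61

Answer: 0x5B0261 5B 02 61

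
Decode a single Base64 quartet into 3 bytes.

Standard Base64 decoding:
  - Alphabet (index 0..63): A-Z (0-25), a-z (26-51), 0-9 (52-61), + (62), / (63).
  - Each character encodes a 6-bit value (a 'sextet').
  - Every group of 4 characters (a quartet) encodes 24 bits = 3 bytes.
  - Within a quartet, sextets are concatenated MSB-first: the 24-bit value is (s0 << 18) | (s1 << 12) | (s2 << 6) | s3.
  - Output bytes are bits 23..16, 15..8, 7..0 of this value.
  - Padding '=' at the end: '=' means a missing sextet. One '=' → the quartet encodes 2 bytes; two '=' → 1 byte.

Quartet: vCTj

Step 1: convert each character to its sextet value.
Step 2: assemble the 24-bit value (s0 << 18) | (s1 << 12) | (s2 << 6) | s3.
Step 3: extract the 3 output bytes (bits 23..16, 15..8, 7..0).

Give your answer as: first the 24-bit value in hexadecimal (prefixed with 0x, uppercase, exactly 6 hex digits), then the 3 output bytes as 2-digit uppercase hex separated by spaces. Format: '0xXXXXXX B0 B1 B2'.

Sextets: v=47, C=2, T=19, j=35
24-bit: (47<<18) | (2<<12) | (19<<6) | 35
      = 0xBC0000 | 0x002000 | 0x0004C0 | 0x000023
      = 0xBC24E3
Bytes: (v>>16)&0xFF=BC, (v>>8)&0xFF=24, v&0xFF=E3

Answer: 0xBC24E3 BC 24 E3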